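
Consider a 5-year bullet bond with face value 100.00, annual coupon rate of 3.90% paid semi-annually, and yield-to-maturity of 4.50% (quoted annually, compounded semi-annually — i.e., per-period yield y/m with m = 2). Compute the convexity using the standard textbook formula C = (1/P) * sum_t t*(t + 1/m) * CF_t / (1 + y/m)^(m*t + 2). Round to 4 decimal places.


Coupon per period c = face * coupon_rate / m = 1.950000
Periods per year m = 2; per-period yield y/m = 0.022500
Number of cashflows N = 10
Cashflows (t years, CF_t, discount factor 1/(1+y/m)^(m*t), PV):
  t = 0.5000: CF_t = 1.950000, DF = 0.977995, PV = 1.907090
  t = 1.0000: CF_t = 1.950000, DF = 0.956474, PV = 1.865125
  t = 1.5000: CF_t = 1.950000, DF = 0.935427, PV = 1.824083
  t = 2.0000: CF_t = 1.950000, DF = 0.914843, PV = 1.783945
  t = 2.5000: CF_t = 1.950000, DF = 0.894712, PV = 1.744689
  t = 3.0000: CF_t = 1.950000, DF = 0.875024, PV = 1.706297
  t = 3.5000: CF_t = 1.950000, DF = 0.855769, PV = 1.668750
  t = 4.0000: CF_t = 1.950000, DF = 0.836938, PV = 1.632030
  t = 4.5000: CF_t = 1.950000, DF = 0.818522, PV = 1.596117
  t = 5.0000: CF_t = 101.950000, DF = 0.800510, PV = 81.612008
Price P = sum_t PV_t = 97.340135
Convexity numerator sum_t t*(t + 1/m) * CF_t / (1+y/m)^(m*t + 2):
  t = 0.5000: term = 0.912042
  t = 1.0000: term = 2.675917
  t = 1.5000: term = 5.234067
  t = 2.0000: term = 8.531487
  t = 2.5000: term = 12.515628
  t = 3.0000: term = 17.136313
  t = 3.5000: term = 22.345640
  t = 4.0000: term = 28.097906
  t = 4.5000: term = 34.349518
  t = 5.0000: term = 2146.644479
Convexity = (1/P) * sum = 2278.442996 / 97.340135 = 23.407025

Answer: Convexity = 23.4070


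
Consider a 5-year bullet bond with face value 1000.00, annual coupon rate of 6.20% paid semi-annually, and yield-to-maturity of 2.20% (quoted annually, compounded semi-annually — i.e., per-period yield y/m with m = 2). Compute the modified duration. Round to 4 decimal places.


Coupon per period c = face * coupon_rate / m = 31.000000
Periods per year m = 2; per-period yield y/m = 0.011000
Number of cashflows N = 10
Cashflows (t years, CF_t, discount factor 1/(1+y/m)^(m*t), PV):
  t = 0.5000: CF_t = 31.000000, DF = 0.989120, PV = 30.662710
  t = 1.0000: CF_t = 31.000000, DF = 0.978358, PV = 30.329090
  t = 1.5000: CF_t = 31.000000, DF = 0.967713, PV = 29.999100
  t = 2.0000: CF_t = 31.000000, DF = 0.957184, PV = 29.672700
  t = 2.5000: CF_t = 31.000000, DF = 0.946769, PV = 29.349852
  t = 3.0000: CF_t = 31.000000, DF = 0.936468, PV = 29.030516
  t = 3.5000: CF_t = 31.000000, DF = 0.926279, PV = 28.714655
  t = 4.0000: CF_t = 31.000000, DF = 0.916201, PV = 28.402231
  t = 4.5000: CF_t = 31.000000, DF = 0.906232, PV = 28.093205
  t = 5.0000: CF_t = 1031.000000, DF = 0.896372, PV = 924.159877
Price P = sum_t PV_t = 1188.413937
First compute Macaulay numerator sum_t t * PV_t:
  t * PV_t at t = 0.5000: 15.331355
  t * PV_t at t = 1.0000: 30.329090
  t * PV_t at t = 1.5000: 44.998650
  t * PV_t at t = 2.0000: 59.345401
  t * PV_t at t = 2.5000: 73.374630
  t * PV_t at t = 3.0000: 87.091549
  t * PV_t at t = 3.5000: 100.501293
  t * PV_t at t = 4.0000: 113.608922
  t * PV_t at t = 4.5000: 126.419424
  t * PV_t at t = 5.0000: 4620.799385
Macaulay duration D = 5271.799699 / 1188.413937 = 4.435996
Modified duration = D / (1 + y/m) = 4.435996 / (1 + 0.011000) = 4.387731

Answer: Modified duration = 4.3877


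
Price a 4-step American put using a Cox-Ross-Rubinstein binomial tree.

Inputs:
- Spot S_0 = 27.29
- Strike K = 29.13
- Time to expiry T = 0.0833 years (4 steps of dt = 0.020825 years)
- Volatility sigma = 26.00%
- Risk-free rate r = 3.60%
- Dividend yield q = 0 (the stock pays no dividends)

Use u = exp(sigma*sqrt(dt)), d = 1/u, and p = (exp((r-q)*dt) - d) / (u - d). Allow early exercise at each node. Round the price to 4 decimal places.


Answer: Price = V(0,0) = 2.0034

Derivation:
dt = T/N = 0.020825
u = exp(sigma*sqrt(dt)) = 1.038233; d = 1/u = 0.963175
p = (exp((r-q)*dt) - d) / (u - d) = 0.500613
Discount per step: exp(-r*dt) = 0.999251
Stock lattice S(k, i) with i counting down-moves:
  k=0: S(0,0) = 27.2900
  k=1: S(1,0) = 28.3334; S(1,1) = 26.2850
  k=2: S(2,0) = 29.4167; S(2,1) = 27.2900; S(2,2) = 25.3171
  k=3: S(3,0) = 30.5413; S(3,1) = 28.3334; S(3,2) = 26.2850; S(3,3) = 24.3848
  k=4: S(4,0) = 31.7090; S(4,1) = 29.4167; S(4,2) = 27.2900; S(4,3) = 25.3171; S(4,4) = 23.4868
Terminal payoffs V(N, i) = max(K - S_T, 0):
  V(4,0) = 0.000000; V(4,1) = 0.000000; V(4,2) = 1.840000; V(4,3) = 3.812906; V(4,4) = 5.643183
Backward induction: V(k, i) = exp(-r*dt) * [p * V(k+1, i) + (1-p) * V(k+1, i+1)]; then take max(V_cont, immediate exercise) for American.
  V(3,0) = exp(-r*dt) * [p*0.000000 + (1-p)*0.000000] = 0.000000; exercise = 0.000000; V(3,0) = max -> 0.000000
  V(3,1) = exp(-r*dt) * [p*0.000000 + (1-p)*1.840000] = 0.918183; exercise = 0.796621; V(3,1) = max -> 0.918183
  V(3,2) = exp(-r*dt) * [p*1.840000 + (1-p)*3.812906] = 2.823126; exercise = 2.844957; V(3,2) = max -> 2.844957
  V(3,3) = exp(-r*dt) * [p*3.812906 + (1-p)*5.643183] = 4.723380; exercise = 4.745211; V(3,3) = max -> 4.745211
  V(2,0) = exp(-r*dt) * [p*0.000000 + (1-p)*0.918183] = 0.458185; exercise = 0.000000; V(2,0) = max -> 0.458185
  V(2,1) = exp(-r*dt) * [p*0.918183 + (1-p)*2.844957] = 1.878980; exercise = 1.840000; V(2,1) = max -> 1.878980
  V(2,2) = exp(-r*dt) * [p*2.844957 + (1-p)*4.745211] = 3.791076; exercise = 3.812906; V(2,2) = max -> 3.812906
  V(1,0) = exp(-r*dt) * [p*0.458185 + (1-p)*1.878980] = 1.166836; exercise = 0.796621; V(1,0) = max -> 1.166836
  V(1,1) = exp(-r*dt) * [p*1.878980 + (1-p)*3.812906] = 2.842625; exercise = 2.844957; V(1,1) = max -> 2.844957
  V(0,0) = exp(-r*dt) * [p*1.166836 + (1-p)*2.844957] = 2.003365; exercise = 1.840000; V(0,0) = max -> 2.003365


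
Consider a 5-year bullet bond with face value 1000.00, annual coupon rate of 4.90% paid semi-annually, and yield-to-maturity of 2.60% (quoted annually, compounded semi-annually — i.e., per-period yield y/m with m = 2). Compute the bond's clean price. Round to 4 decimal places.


Answer: Price = 1107.1876

Derivation:
Coupon per period c = face * coupon_rate / m = 24.500000
Periods per year m = 2; per-period yield y/m = 0.013000
Number of cashflows N = 10
Cashflows (t years, CF_t, discount factor 1/(1+y/m)^(m*t), PV):
  t = 0.5000: CF_t = 24.500000, DF = 0.987167, PV = 24.185587
  t = 1.0000: CF_t = 24.500000, DF = 0.974498, PV = 23.875210
  t = 1.5000: CF_t = 24.500000, DF = 0.961992, PV = 23.568815
  t = 2.0000: CF_t = 24.500000, DF = 0.949647, PV = 23.266352
  t = 2.5000: CF_t = 24.500000, DF = 0.937460, PV = 22.967771
  t = 3.0000: CF_t = 24.500000, DF = 0.925429, PV = 22.673022
  t = 3.5000: CF_t = 24.500000, DF = 0.913553, PV = 22.382055
  t = 4.0000: CF_t = 24.500000, DF = 0.901829, PV = 22.094823
  t = 4.5000: CF_t = 24.500000, DF = 0.890256, PV = 21.811276
  t = 5.0000: CF_t = 1024.500000, DF = 0.878831, PV = 900.362730
Price P = sum_t PV_t = 1107.187642


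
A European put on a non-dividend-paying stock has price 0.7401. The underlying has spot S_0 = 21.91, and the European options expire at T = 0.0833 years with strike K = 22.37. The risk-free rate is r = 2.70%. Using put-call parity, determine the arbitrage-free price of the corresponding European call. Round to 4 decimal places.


Put-call parity: C - P = S_0 * exp(-qT) - K * exp(-rT).
S_0 * exp(-qT) = 21.9100 * 1.00000000 = 21.91000000
K * exp(-rT) = 22.3700 * 0.99775343 = 22.31974417
C = P + S*exp(-qT) - K*exp(-rT)
C = 0.7401 + 21.91000000 - 22.31974417 = 0.3304

Answer: Call price = 0.3304


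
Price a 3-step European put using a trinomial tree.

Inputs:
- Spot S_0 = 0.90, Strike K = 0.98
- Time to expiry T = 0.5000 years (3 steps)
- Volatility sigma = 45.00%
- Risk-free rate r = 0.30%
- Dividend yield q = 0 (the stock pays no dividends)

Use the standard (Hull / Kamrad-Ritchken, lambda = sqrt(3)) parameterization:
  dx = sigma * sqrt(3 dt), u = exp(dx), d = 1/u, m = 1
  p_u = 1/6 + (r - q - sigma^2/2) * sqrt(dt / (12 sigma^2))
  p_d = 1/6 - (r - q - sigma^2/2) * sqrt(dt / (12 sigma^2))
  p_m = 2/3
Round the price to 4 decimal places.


Answer: Price = V(0,0) = 0.1625

Derivation:
dt = T/N = 0.166667; dx = sigma*sqrt(3*dt) = 0.318198
u = exp(dx) = 1.374648; d = 1/u = 0.727459
p_u = 0.140936, p_m = 0.666667, p_d = 0.192397
Discount per step: exp(-r*dt) = 0.999500
Stock lattice S(k, j) with j the centered position index:
  k=0: S(0,+0) = 0.9000
  k=1: S(1,-1) = 0.6547; S(1,+0) = 0.9000; S(1,+1) = 1.2372
  k=2: S(2,-2) = 0.4763; S(2,-1) = 0.6547; S(2,+0) = 0.9000; S(2,+1) = 1.2372; S(2,+2) = 1.7007
  k=3: S(3,-3) = 0.3465; S(3,-2) = 0.4763; S(3,-1) = 0.6547; S(3,+0) = 0.9000; S(3,+1) = 1.2372; S(3,+2) = 1.7007; S(3,+3) = 2.3379
Terminal payoffs V(N, j) = max(K - S_T, 0):
  V(3,-3) = 0.633528; V(3,-2) = 0.503723; V(3,-1) = 0.325287; V(3,+0) = 0.080000; V(3,+1) = 0.000000; V(3,+2) = 0.000000; V(3,+3) = 0.000000
Backward induction: V(k, j) = exp(-r*dt) * [p_u * V(k+1, j+1) + p_m * V(k+1, j) + p_d * V(k+1, j-1)]
  V(2,-2) = exp(-r*dt) * [p_u*0.325287 + p_m*0.503723 + p_d*0.633528] = 0.503298
  V(2,-1) = exp(-r*dt) * [p_u*0.080000 + p_m*0.325287 + p_d*0.503723] = 0.324886
  V(2,+0) = exp(-r*dt) * [p_u*0.000000 + p_m*0.080000 + p_d*0.325287] = 0.115860
  V(2,+1) = exp(-r*dt) * [p_u*0.000000 + p_m*0.000000 + p_d*0.080000] = 0.015384
  V(2,+2) = exp(-r*dt) * [p_u*0.000000 + p_m*0.000000 + p_d*0.000000] = 0.000000
  V(1,-1) = exp(-r*dt) * [p_u*0.115860 + p_m*0.324886 + p_d*0.503298] = 0.329588
  V(1,+0) = exp(-r*dt) * [p_u*0.015384 + p_m*0.115860 + p_d*0.324886] = 0.141844
  V(1,+1) = exp(-r*dt) * [p_u*0.000000 + p_m*0.015384 + p_d*0.115860] = 0.032531
  V(0,+0) = exp(-r*dt) * [p_u*0.032531 + p_m*0.141844 + p_d*0.329588] = 0.162478


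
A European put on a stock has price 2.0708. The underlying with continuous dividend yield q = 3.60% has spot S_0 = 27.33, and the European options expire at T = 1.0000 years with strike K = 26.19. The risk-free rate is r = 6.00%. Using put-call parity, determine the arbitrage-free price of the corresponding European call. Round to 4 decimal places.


Answer: Call price = 3.7696

Derivation:
Put-call parity: C - P = S_0 * exp(-qT) - K * exp(-rT).
S_0 * exp(-qT) = 27.3300 * 0.96464029 = 26.36361922
K * exp(-rT) = 26.1900 * 0.94176453 = 24.66481313
C = P + S*exp(-qT) - K*exp(-rT)
C = 2.0708 + 26.36361922 - 24.66481313 = 3.7696


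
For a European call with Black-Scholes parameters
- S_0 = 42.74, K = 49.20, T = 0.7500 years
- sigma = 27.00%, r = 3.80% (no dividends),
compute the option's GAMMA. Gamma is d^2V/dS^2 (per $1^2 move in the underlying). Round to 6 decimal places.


d1 = -0.3631784388; d2 = -0.5970052978
phi(d1) = 0.3734811208; exp(-qT) = 1.0000000000; exp(-rT) = 0.9719022941
Gamma = exp(-qT) * phi(d1) / (S * sigma * sqrt(T)) = 1.0000000000 * 0.3734811208 / (42.7400 * 0.2700 * 0.8660254038) = 0.037371

Answer: Gamma = 0.037371


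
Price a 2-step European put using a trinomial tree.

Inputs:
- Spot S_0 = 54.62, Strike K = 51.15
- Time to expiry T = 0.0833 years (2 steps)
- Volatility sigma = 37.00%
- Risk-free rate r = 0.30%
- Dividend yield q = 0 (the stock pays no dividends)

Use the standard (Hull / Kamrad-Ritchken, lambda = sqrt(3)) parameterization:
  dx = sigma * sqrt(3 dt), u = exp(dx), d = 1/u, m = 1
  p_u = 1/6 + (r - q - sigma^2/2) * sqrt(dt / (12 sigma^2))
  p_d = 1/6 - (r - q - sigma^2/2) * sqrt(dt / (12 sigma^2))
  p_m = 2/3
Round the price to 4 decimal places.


Answer: Price = V(0,0) = 1.0469

Derivation:
dt = T/N = 0.041650; dx = sigma*sqrt(3*dt) = 0.130789
u = exp(dx) = 1.139727; d = 1/u = 0.877403
p_u = 0.156245, p_m = 0.666667, p_d = 0.177088
Discount per step: exp(-r*dt) = 0.999875
Stock lattice S(k, j) with j the centered position index:
  k=0: S(0,+0) = 54.6200
  k=1: S(1,-1) = 47.9238; S(1,+0) = 54.6200; S(1,+1) = 62.2519
  k=2: S(2,-2) = 42.0485; S(2,-1) = 47.9238; S(2,+0) = 54.6200; S(2,+1) = 62.2519; S(2,+2) = 70.9501
Terminal payoffs V(N, j) = max(K - S_T, 0):
  V(2,-2) = 9.101533; V(2,-1) = 3.226235; V(2,+0) = 0.000000; V(2,+1) = 0.000000; V(2,+2) = 0.000000
Backward induction: V(k, j) = exp(-r*dt) * [p_u * V(k+1, j+1) + p_m * V(k+1, j) + p_d * V(k+1, j-1)]
  V(1,-1) = exp(-r*dt) * [p_u*0.000000 + p_m*3.226235 + p_d*9.101533] = 3.762126
  V(1,+0) = exp(-r*dt) * [p_u*0.000000 + p_m*0.000000 + p_d*3.226235] = 0.571256
  V(1,+1) = exp(-r*dt) * [p_u*0.000000 + p_m*0.000000 + p_d*0.000000] = 0.000000
  V(0,+0) = exp(-r*dt) * [p_u*0.000000 + p_m*0.571256 + p_d*3.762126] = 1.046934


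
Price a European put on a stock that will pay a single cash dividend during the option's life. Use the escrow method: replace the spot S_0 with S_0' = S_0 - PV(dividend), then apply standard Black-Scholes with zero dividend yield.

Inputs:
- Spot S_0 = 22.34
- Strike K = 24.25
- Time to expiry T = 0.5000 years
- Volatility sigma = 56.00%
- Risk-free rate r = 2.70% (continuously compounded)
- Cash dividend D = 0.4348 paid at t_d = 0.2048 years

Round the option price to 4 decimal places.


PV(D) = D * exp(-r * t_d) = 0.4348 * 0.99448566 = 0.43240237
S_0' = S_0 - PV(D) = 22.3400 - 0.43240237 = 21.90759763
d1 = (ln(S_0'/K) + (r + sigma^2/2)*T) / (sigma*sqrt(T)) = -0.02445356
d2 = d1 - sigma*sqrt(T) = -0.42043336
exp(-rT) = 0.98659072
N(-d1) = 0.50975459; N(-d2) = 0.66291555
P = K * exp(-rT) * N(-d2) - S_0' * N(-d1) = 24.2500 * 0.98659072 * 0.66291555 - 21.90759763 * 0.50975459 = 4.6926

Answer: Price = 4.6926


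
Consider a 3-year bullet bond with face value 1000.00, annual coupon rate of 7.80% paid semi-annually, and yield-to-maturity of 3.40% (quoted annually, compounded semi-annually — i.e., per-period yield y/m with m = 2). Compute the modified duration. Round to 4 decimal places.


Coupon per period c = face * coupon_rate / m = 39.000000
Periods per year m = 2; per-period yield y/m = 0.017000
Number of cashflows N = 6
Cashflows (t years, CF_t, discount factor 1/(1+y/m)^(m*t), PV):
  t = 0.5000: CF_t = 39.000000, DF = 0.983284, PV = 38.348083
  t = 1.0000: CF_t = 39.000000, DF = 0.966848, PV = 37.707063
  t = 1.5000: CF_t = 39.000000, DF = 0.950686, PV = 37.076758
  t = 2.0000: CF_t = 39.000000, DF = 0.934795, PV = 36.456989
  t = 2.5000: CF_t = 39.000000, DF = 0.919169, PV = 35.847580
  t = 3.0000: CF_t = 1039.000000, DF = 0.903804, PV = 939.052407
Price P = sum_t PV_t = 1124.488878
First compute Macaulay numerator sum_t t * PV_t:
  t * PV_t at t = 0.5000: 19.174041
  t * PV_t at t = 1.0000: 37.707063
  t * PV_t at t = 1.5000: 55.615136
  t * PV_t at t = 2.0000: 72.913978
  t * PV_t at t = 2.5000: 89.618950
  t * PV_t at t = 3.0000: 2817.157220
Macaulay duration D = 3092.186388 / 1124.488878 = 2.749859
Modified duration = D / (1 + y/m) = 2.749859 / (1 + 0.017000) = 2.703893

Answer: Modified duration = 2.7039


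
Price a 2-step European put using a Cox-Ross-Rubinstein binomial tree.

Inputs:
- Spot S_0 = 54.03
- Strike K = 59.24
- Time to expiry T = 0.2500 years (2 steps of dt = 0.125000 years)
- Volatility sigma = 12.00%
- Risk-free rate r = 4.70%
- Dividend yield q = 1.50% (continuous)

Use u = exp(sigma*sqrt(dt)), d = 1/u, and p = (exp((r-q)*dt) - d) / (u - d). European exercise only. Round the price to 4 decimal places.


dt = T/N = 0.125000
u = exp(sigma*sqrt(dt)) = 1.043339; d = 1/u = 0.958461
p = (exp((r-q)*dt) - d) / (u - d) = 0.536616
Discount per step: exp(-r*dt) = 0.994142
Stock lattice S(k, i) with i counting down-moves:
  k=0: S(0,0) = 54.0300
  k=1: S(1,0) = 56.3716; S(1,1) = 51.7856
  k=2: S(2,0) = 58.8147; S(2,1) = 54.0300; S(2,2) = 49.6345
Terminal payoffs V(N, i) = max(K - S_T, 0):
  V(2,0) = 0.425274; V(2,1) = 5.210000; V(2,2) = 9.605476
Backward induction: V(k, i) = exp(-r*dt) * [p * V(k+1, i) + (1-p) * V(k+1, i+1)].
  V(1,0) = exp(-r*dt) * [p*0.425274 + (1-p)*5.210000] = 2.626962
  V(1,1) = exp(-r*dt) * [p*5.210000 + (1-p)*9.605476] = 7.204345
  V(0,0) = exp(-r*dt) * [p*2.626962 + (1-p)*7.204345] = 4.720237

Answer: Price = V(0,0) = 4.7202


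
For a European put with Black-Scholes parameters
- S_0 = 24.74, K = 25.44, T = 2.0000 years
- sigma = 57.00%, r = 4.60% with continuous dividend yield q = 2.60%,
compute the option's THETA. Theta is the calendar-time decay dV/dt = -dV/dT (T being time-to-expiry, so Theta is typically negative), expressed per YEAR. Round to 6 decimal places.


d1 = 0.4180596762; d2 = -0.3880420543
phi(d1) = 0.3655597715; exp(-qT) = 0.9493288668; exp(-rT) = 0.9121051495
Theta = -S*exp(-qT)*phi(d1)*sigma/(2*sqrt(T)) + r*K*exp(-rT)*N(-d2) - q*S*exp(-qT)*N(-d1)
N(-d1) = 0.3379517431; N(-d2) = 0.6510075438; sqrt(T) = 1.4142135624
Term 1 = -24.7400 * 0.9493288668 * 0.3655597715 * 0.5700 / (2 * 1.4142135624) = -1.7302332020
Term 2 = 0.0460 * 25.4400 * 0.9121051495 * 0.6510075438 = 0.6948736886
Term 3 = -0.0260 * 24.7400 * 0.9493288668 * 0.3379517431 = -0.2063689816
Theta = -1.7302332020 + (0.6948736886) + (-0.2063689816) = -1.241728

Answer: Theta = -1.241728


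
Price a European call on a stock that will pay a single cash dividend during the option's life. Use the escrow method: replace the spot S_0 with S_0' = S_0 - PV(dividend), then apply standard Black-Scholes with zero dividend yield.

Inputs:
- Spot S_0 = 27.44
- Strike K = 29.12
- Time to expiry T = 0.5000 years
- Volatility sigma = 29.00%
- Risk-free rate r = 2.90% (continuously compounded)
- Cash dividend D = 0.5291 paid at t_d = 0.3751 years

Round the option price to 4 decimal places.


PV(D) = D * exp(-r * t_d) = 0.5291 * 0.98918105 = 0.52337569
S_0' = S_0 - PV(D) = 27.4400 - 0.52337569 = 26.91662431
d1 = (ln(S_0'/K) + (r + sigma^2/2)*T) / (sigma*sqrt(T)) = -0.21045509
d2 = d1 - sigma*sqrt(T) = -0.41551605
exp(-rT) = 0.98560462
N(d1) = 0.41665625; N(d2) = 0.33888208
C = S_0' * N(d1) - K * exp(-rT) * N(d2) = 26.91662431 * 0.41665625 - 29.1200 * 0.98560462 * 0.33888208 = 1.4888

Answer: Price = 1.4888


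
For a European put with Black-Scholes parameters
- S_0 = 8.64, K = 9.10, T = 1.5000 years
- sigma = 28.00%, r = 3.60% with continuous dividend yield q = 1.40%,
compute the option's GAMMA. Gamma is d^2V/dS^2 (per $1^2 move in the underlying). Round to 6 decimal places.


d1 = 0.1164329061; d2 = -0.2264956579
phi(d1) = 0.3962472698; exp(-qT) = 0.9792189646; exp(-rT) = 0.9474321065
Gamma = exp(-qT) * phi(d1) / (S * sigma * sqrt(T)) = 0.9792189646 * 0.3962472698 / (8.6400 * 0.2800 * 1.2247448714) = 0.130957

Answer: Gamma = 0.130957


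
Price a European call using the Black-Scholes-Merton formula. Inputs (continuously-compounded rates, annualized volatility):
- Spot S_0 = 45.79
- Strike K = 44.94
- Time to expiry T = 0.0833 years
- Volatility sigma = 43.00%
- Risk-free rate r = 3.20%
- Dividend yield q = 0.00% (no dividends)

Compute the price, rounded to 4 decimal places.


Answer: Price = 2.7597

Derivation:
d1 = (ln(S/K) + (r - q + 0.5*sigma^2) * T) / (sigma * sqrt(T)) = 0.23451136
d2 = d1 - sigma * sqrt(T) = 0.11040588
exp(-rT) = 0.99733795; exp(-qT) = 1.00000000
C = S_0 * exp(-qT) * N(d1) - K * exp(-rT) * N(d2)
N(d1) = 0.59270599; N(d2) = 0.54395626
C = 45.7900 * 1.00000000 * 0.59270599 - 44.9400 * 0.99733795 * 0.54395626 = 2.7597


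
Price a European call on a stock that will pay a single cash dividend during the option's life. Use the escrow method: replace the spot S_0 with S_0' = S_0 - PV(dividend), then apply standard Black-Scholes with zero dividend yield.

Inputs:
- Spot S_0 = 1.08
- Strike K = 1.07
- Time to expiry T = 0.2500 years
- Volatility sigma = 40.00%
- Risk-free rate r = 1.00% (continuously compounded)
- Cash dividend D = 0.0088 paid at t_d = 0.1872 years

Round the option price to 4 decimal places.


PV(D) = D * exp(-r * t_d) = 0.0088 * 0.99812975 = 0.00878354
S_0' = S_0 - PV(D) = 1.0800 - 0.00878354 = 1.07121646
d1 = (ln(S_0'/K) + (r + sigma^2/2)*T) / (sigma*sqrt(T)) = 0.11818116
d2 = d1 - sigma*sqrt(T) = -0.08181884
exp(-rT) = 0.99750312
N(d1) = 0.54703794; N(d2) = 0.46739539
C = S_0' * N(d1) - K * exp(-rT) * N(d2) = 1.07121646 * 0.54703794 - 1.0700 * 0.99750312 * 0.46739539 = 0.0871

Answer: Price = 0.0871


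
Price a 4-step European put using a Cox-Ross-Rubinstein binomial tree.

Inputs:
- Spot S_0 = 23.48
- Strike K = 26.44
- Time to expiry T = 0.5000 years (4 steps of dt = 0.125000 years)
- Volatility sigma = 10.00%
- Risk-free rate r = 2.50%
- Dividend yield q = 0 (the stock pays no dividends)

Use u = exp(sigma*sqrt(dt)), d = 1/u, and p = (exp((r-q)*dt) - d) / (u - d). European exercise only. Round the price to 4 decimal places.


dt = T/N = 0.125000
u = exp(sigma*sqrt(dt)) = 1.035988; d = 1/u = 0.965262
p = (exp((r-q)*dt) - d) / (u - d) = 0.535416
Discount per step: exp(-r*dt) = 0.996880
Stock lattice S(k, i) with i counting down-moves:
  k=0: S(0,0) = 23.4800
  k=1: S(1,0) = 24.3250; S(1,1) = 22.6644
  k=2: S(2,0) = 25.2004; S(2,1) = 23.4800; S(2,2) = 21.8771
  k=3: S(3,0) = 26.1073; S(3,1) = 24.3250; S(3,2) = 22.6644; S(3,3) = 21.1171
  k=4: S(4,0) = 27.0468; S(4,1) = 25.2004; S(4,2) = 23.4800; S(4,3) = 21.8771; S(4,4) = 20.3835
Terminal payoffs V(N, i) = max(K - S_T, 0):
  V(4,0) = 0.000000; V(4,1) = 1.239605; V(4,2) = 2.960000; V(4,3) = 4.562946; V(4,4) = 6.056462
Backward induction: V(k, i) = exp(-r*dt) * [p * V(k+1, i) + (1-p) * V(k+1, i+1)].
  V(3,0) = exp(-r*dt) * [p*0.000000 + (1-p)*1.239605] = 0.574104
  V(3,1) = exp(-r*dt) * [p*1.239605 + (1-p)*2.960000] = 2.032511
  V(3,2) = exp(-r*dt) * [p*2.960000 + (1-p)*4.562946] = 3.693144
  V(3,3) = exp(-r*dt) * [p*4.562946 + (1-p)*6.056462] = 5.240407
  V(2,0) = exp(-r*dt) * [p*0.574104 + (1-p)*2.032511] = 1.247751
  V(2,1) = exp(-r*dt) * [p*2.032511 + (1-p)*3.693144] = 2.795265
  V(2,2) = exp(-r*dt) * [p*3.693144 + (1-p)*5.240407] = 4.398212
  V(1,0) = exp(-r*dt) * [p*1.247751 + (1-p)*2.795265] = 1.960565
  V(1,1) = exp(-r*dt) * [p*2.795265 + (1-p)*4.398212] = 3.528923
  V(0,0) = exp(-r*dt) * [p*1.960565 + (1-p)*3.528923] = 2.680808

Answer: Price = V(0,0) = 2.6808


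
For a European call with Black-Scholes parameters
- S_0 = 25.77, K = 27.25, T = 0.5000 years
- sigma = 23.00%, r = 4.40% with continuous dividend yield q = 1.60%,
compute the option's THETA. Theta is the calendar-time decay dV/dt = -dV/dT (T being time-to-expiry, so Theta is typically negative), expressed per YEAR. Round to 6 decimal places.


d1 = -0.1759619635; d2 = -0.3385965231
phi(d1) = 0.3928136944; exp(-qT) = 0.9920319148; exp(-rT) = 0.9782402351
Theta = -S*exp(-qT)*phi(d1)*sigma/(2*sqrt(T)) - r*K*exp(-rT)*N(d2) + q*S*exp(-qT)*N(d1)
N(d1) = 0.4301619125; N(d2) = 0.3674568511; sqrt(T) = 0.7071067812
Term 1 = -25.7700 * 0.9920319148 * 0.3928136944 * 0.2300 / (2 * 0.7071067812) = -1.6332005622
Term 2 = -0.0440 * 27.2500 * 0.9782402351 * 0.3674568511 = -0.4309938306
Term 3 = 0.0160 * 25.7700 * 0.9920319148 * 0.4301619125 = 0.1759511054
Theta = -1.6332005622 + (-0.4309938306) + (0.1759511054) = -1.888243

Answer: Theta = -1.888243


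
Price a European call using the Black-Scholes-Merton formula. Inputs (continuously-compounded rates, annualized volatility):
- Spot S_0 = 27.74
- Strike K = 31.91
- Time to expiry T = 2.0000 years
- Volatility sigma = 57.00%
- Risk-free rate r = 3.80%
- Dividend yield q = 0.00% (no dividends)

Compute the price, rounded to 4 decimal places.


d1 = (ln(S/K) + (r - q + 0.5*sigma^2) * T) / (sigma * sqrt(T)) = 0.32360180
d2 = d1 - sigma * sqrt(T) = -0.48249993
exp(-rT) = 0.92681621; exp(-qT) = 1.00000000
C = S_0 * exp(-qT) * N(d1) - K * exp(-rT) * N(d2)
N(d1) = 0.62688024; N(d2) = 0.31472543
C = 27.7400 * 1.00000000 * 0.62688024 - 31.9100 * 0.92681621 * 0.31472543 = 8.0817

Answer: Price = 8.0817


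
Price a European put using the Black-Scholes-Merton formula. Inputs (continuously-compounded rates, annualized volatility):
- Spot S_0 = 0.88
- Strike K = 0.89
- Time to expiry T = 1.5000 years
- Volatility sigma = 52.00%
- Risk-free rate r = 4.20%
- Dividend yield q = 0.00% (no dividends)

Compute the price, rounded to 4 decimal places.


Answer: Price = 0.1928

Derivation:
d1 = (ln(S/K) + (r - q + 0.5*sigma^2) * T) / (sigma * sqrt(T)) = 0.39961297
d2 = d1 - sigma * sqrt(T) = -0.23725437
exp(-rT) = 0.93894347; exp(-qT) = 1.00000000
P = K * exp(-rT) * N(-d2) - S_0 * exp(-qT) * N(-d1)
N(-d1) = 0.34472080; N(-d2) = 0.59377027
P = 0.8900 * 0.93894347 * 0.59377027 - 0.8800 * 1.00000000 * 0.34472080 = 0.1928


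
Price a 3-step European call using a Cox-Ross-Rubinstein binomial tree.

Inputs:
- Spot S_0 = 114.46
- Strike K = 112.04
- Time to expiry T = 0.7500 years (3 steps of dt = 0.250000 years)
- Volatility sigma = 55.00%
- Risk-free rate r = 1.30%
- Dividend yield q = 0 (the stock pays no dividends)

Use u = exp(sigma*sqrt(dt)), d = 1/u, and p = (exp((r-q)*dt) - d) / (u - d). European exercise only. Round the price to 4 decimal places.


dt = T/N = 0.250000
u = exp(sigma*sqrt(dt)) = 1.316531; d = 1/u = 0.759572
p = (exp((r-q)*dt) - d) / (u - d) = 0.437525
Discount per step: exp(-r*dt) = 0.996755
Stock lattice S(k, i) with i counting down-moves:
  k=0: S(0,0) = 114.4600
  k=1: S(1,0) = 150.6901; S(1,1) = 86.9406
  k=2: S(2,0) = 198.3881; S(2,1) = 114.4600; S(2,2) = 66.0377
  k=3: S(3,0) = 261.1841; S(3,1) = 150.6901; S(3,2) = 86.9406; S(3,3) = 50.1604
Terminal payoffs V(N, i) = max(S_T - K, 0):
  V(3,0) = 149.144072; V(3,1) = 38.650101; V(3,2) = 0.000000; V(3,3) = 0.000000
Backward induction: V(k, i) = exp(-r*dt) * [p * V(k+1, i) + (1-p) * V(k+1, i+1)].
  V(2,0) = exp(-r*dt) * [p*149.144072 + (1-p)*38.650101] = 86.711679
  V(2,1) = exp(-r*dt) * [p*38.650101 + (1-p)*0.000000] = 16.855507
  V(2,2) = exp(-r*dt) * [p*0.000000 + (1-p)*0.000000] = 0.000000
  V(1,0) = exp(-r*dt) * [p*86.711679 + (1-p)*16.855507] = 47.265450
  V(1,1) = exp(-r*dt) * [p*16.855507 + (1-p)*0.000000] = 7.350773
  V(0,0) = exp(-r*dt) * [p*47.265450 + (1-p)*7.350773] = 24.733917

Answer: Price = V(0,0) = 24.7339


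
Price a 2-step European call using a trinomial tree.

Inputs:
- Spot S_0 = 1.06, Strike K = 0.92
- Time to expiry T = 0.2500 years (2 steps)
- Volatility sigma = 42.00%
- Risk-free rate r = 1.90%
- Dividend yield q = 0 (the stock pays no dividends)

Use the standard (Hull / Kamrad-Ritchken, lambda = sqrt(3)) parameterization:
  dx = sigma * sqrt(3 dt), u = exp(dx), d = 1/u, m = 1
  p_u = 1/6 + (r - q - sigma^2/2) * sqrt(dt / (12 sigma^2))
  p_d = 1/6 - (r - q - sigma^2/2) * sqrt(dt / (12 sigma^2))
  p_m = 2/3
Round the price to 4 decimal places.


Answer: Price = V(0,0) = 0.1783

Derivation:
dt = T/N = 0.125000; dx = sigma*sqrt(3*dt) = 0.257196
u = exp(dx) = 1.293299; d = 1/u = 0.773216
p_u = 0.149851, p_m = 0.666667, p_d = 0.183483
Discount per step: exp(-r*dt) = 0.997628
Stock lattice S(k, j) with j the centered position index:
  k=0: S(0,+0) = 1.0600
  k=1: S(1,-1) = 0.8196; S(1,+0) = 1.0600; S(1,+1) = 1.3709
  k=2: S(2,-2) = 0.6337; S(2,-1) = 0.8196; S(2,+0) = 1.0600; S(2,+1) = 1.3709; S(2,+2) = 1.7730
Terminal payoffs V(N, j) = max(S_T - K, 0):
  V(2,-2) = 0.000000; V(2,-1) = 0.000000; V(2,+0) = 0.140000; V(2,+1) = 0.450897; V(2,+2) = 0.852980
Backward induction: V(k, j) = exp(-r*dt) * [p_u * V(k+1, j+1) + p_m * V(k+1, j) + p_d * V(k+1, j-1)]
  V(1,-1) = exp(-r*dt) * [p_u*0.140000 + p_m*0.000000 + p_d*0.000000] = 0.020929
  V(1,+0) = exp(-r*dt) * [p_u*0.450897 + p_m*0.140000 + p_d*0.000000] = 0.160519
  V(1,+1) = exp(-r*dt) * [p_u*0.852980 + p_m*0.450897 + p_d*0.140000] = 0.453028
  V(0,+0) = exp(-r*dt) * [p_u*0.453028 + p_m*0.160519 + p_d*0.020929] = 0.178315


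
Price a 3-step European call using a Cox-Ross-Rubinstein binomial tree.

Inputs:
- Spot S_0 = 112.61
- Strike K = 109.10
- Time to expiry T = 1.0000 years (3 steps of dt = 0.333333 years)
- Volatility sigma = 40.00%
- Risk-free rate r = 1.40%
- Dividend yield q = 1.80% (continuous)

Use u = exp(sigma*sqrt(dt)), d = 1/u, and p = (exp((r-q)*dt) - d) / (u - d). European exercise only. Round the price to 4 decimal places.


dt = T/N = 0.333333
u = exp(sigma*sqrt(dt)) = 1.259784; d = 1/u = 0.793787
p = (exp((r-q)*dt) - d) / (u - d) = 0.439661
Discount per step: exp(-r*dt) = 0.995344
Stock lattice S(k, i) with i counting down-moves:
  k=0: S(0,0) = 112.6100
  k=1: S(1,0) = 141.8643; S(1,1) = 89.3884
  k=2: S(2,0) = 178.7183; S(2,1) = 112.6100; S(2,2) = 70.9553
  k=3: S(3,0) = 225.1464; S(3,1) = 141.8643; S(3,2) = 89.3884; S(3,3) = 56.3234
Terminal payoffs V(N, i) = max(S_T - K, 0):
  V(3,0) = 116.046397; V(3,1) = 32.764252; V(3,2) = 0.000000; V(3,3) = 0.000000
Backward induction: V(k, i) = exp(-r*dt) * [p * V(k+1, i) + (1-p) * V(k+1, i+1)].
  V(2,0) = exp(-r*dt) * [p*116.046397 + (1-p)*32.764252] = 69.057133
  V(2,1) = exp(-r*dt) * [p*32.764252 + (1-p)*0.000000] = 14.338092
  V(2,2) = exp(-r*dt) * [p*0.000000 + (1-p)*0.000000] = 0.000000
  V(1,0) = exp(-r*dt) * [p*69.057133 + (1-p)*14.338092] = 38.217149
  V(1,1) = exp(-r*dt) * [p*14.338092 + (1-p)*0.000000] = 6.274548
  V(0,0) = exp(-r*dt) * [p*38.217149 + (1-p)*6.274548] = 20.223862

Answer: Price = V(0,0) = 20.2239


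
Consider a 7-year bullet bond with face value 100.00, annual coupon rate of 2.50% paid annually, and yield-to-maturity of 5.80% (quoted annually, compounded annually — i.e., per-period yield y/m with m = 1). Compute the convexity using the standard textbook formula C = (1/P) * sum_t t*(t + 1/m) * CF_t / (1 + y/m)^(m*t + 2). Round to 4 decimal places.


Answer: Convexity = 44.7857

Derivation:
Coupon per period c = face * coupon_rate / m = 2.500000
Periods per year m = 1; per-period yield y/m = 0.058000
Number of cashflows N = 7
Cashflows (t years, CF_t, discount factor 1/(1+y/m)^(m*t), PV):
  t = 1.0000: CF_t = 2.500000, DF = 0.945180, PV = 2.362949
  t = 2.0000: CF_t = 2.500000, DF = 0.893364, PV = 2.233411
  t = 3.0000: CF_t = 2.500000, DF = 0.844390, PV = 2.110975
  t = 4.0000: CF_t = 2.500000, DF = 0.798100, PV = 1.995250
  t = 5.0000: CF_t = 2.500000, DF = 0.754348, PV = 1.885870
  t = 6.0000: CF_t = 2.500000, DF = 0.712994, PV = 1.782485
  t = 7.0000: CF_t = 102.500000, DF = 0.673908, PV = 69.075525
Price P = sum_t PV_t = 81.446464
Convexity numerator sum_t t*(t + 1/m) * CF_t / (1+y/m)^(m*t + 2):
  t = 1.0000: term = 4.221949
  t = 2.0000: term = 11.971501
  t = 3.0000: term = 22.630436
  t = 4.0000: term = 35.649710
  t = 5.0000: term = 50.543067
  t = 6.0000: term = 66.881185
  t = 7.0000: term = 3455.738593
Convexity = (1/P) * sum = 3647.636439 / 81.446464 = 44.785694


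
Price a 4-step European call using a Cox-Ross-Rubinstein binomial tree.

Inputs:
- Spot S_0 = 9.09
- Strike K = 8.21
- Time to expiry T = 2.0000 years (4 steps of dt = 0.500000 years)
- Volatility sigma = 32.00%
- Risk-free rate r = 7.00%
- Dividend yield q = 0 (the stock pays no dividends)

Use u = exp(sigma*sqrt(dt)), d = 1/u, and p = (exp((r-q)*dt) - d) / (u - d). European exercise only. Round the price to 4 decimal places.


Answer: Price = V(0,0) = 2.6409

Derivation:
dt = T/N = 0.500000
u = exp(sigma*sqrt(dt)) = 1.253919; d = 1/u = 0.797499
p = (exp((r-q)*dt) - d) / (u - d) = 0.521713
Discount per step: exp(-r*dt) = 0.965605
Stock lattice S(k, i) with i counting down-moves:
  k=0: S(0,0) = 9.0900
  k=1: S(1,0) = 11.3981; S(1,1) = 7.2493
  k=2: S(2,0) = 14.2923; S(2,1) = 9.0900; S(2,2) = 5.7813
  k=3: S(3,0) = 17.9214; S(3,1) = 11.3981; S(3,2) = 7.2493; S(3,3) = 4.6106
  k=4: S(4,0) = 22.4720; S(4,1) = 14.2923; S(4,2) = 9.0900; S(4,3) = 5.7813; S(4,4) = 3.6769
Terminal payoffs V(N, i) = max(S_T - K, 0):
  V(4,0) = 14.262034; V(4,1) = 6.082333; V(4,2) = 0.880000; V(4,3) = 0.000000; V(4,4) = 0.000000
Backward induction: V(k, i) = exp(-r*dt) * [p * V(k+1, i) + (1-p) * V(k+1, i+1)].
  V(3,0) = exp(-r*dt) * [p*14.262034 + (1-p)*6.082333] = 9.993813
  V(3,1) = exp(-r*dt) * [p*6.082333 + (1-p)*0.880000] = 3.470507
  V(3,2) = exp(-r*dt) * [p*0.880000 + (1-p)*0.000000] = 0.443317
  V(3,3) = exp(-r*dt) * [p*0.000000 + (1-p)*0.000000] = 0.000000
  V(2,0) = exp(-r*dt) * [p*9.993813 + (1-p)*3.470507] = 6.637380
  V(2,1) = exp(-r*dt) * [p*3.470507 + (1-p)*0.443317] = 1.953074
  V(2,2) = exp(-r*dt) * [p*0.443317 + (1-p)*0.000000] = 0.223329
  V(1,0) = exp(-r*dt) * [p*6.637380 + (1-p)*1.953074] = 4.245707
  V(1,1) = exp(-r*dt) * [p*1.953074 + (1-p)*0.223329] = 1.087040
  V(0,0) = exp(-r*dt) * [p*4.245707 + (1-p)*1.087040] = 2.640890


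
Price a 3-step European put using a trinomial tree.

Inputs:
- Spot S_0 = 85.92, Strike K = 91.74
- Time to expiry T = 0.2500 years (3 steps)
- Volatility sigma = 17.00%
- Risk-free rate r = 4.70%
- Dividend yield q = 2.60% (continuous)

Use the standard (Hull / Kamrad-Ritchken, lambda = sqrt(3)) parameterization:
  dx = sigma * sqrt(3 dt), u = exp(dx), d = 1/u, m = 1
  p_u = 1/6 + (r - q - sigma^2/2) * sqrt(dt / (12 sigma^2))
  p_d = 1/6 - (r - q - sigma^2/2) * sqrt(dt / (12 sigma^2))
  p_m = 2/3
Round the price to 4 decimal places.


Answer: Price = V(0,0) = 6.4027

Derivation:
dt = T/N = 0.083333; dx = sigma*sqrt(3*dt) = 0.085000
u = exp(dx) = 1.088717; d = 1/u = 0.918512
p_u = 0.169877, p_m = 0.666667, p_d = 0.163456
Discount per step: exp(-r*dt) = 0.996091
Stock lattice S(k, j) with j the centered position index:
  k=0: S(0,+0) = 85.9200
  k=1: S(1,-1) = 78.9186; S(1,+0) = 85.9200; S(1,+1) = 93.5426
  k=2: S(2,-2) = 72.4877; S(2,-1) = 78.9186; S(2,+0) = 85.9200; S(2,+1) = 93.5426; S(2,+2) = 101.8414
  k=3: S(3,-3) = 66.5808; S(3,-2) = 72.4877; S(3,-1) = 78.9186; S(3,+0) = 85.9200; S(3,+1) = 93.5426; S(3,+2) = 101.8414; S(3,+3) = 110.8765
Terminal payoffs V(N, j) = max(K - S_T, 0):
  V(3,-3) = 25.159174; V(3,-2) = 19.252319; V(3,-1) = 12.821425; V(3,+0) = 5.820000; V(3,+1) = 0.000000; V(3,+2) = 0.000000; V(3,+3) = 0.000000
Backward induction: V(k, j) = exp(-r*dt) * [p_u * V(k+1, j+1) + p_m * V(k+1, j) + p_d * V(k+1, j-1)]
  V(2,-2) = exp(-r*dt) * [p_u*12.821425 + p_m*19.252319 + p_d*25.159174] = 19.050604
  V(2,-1) = exp(-r*dt) * [p_u*5.820000 + p_m*12.821425 + p_d*19.252319] = 12.633629
  V(2,+0) = exp(-r*dt) * [p_u*0.000000 + p_m*5.820000 + p_d*12.821425] = 5.952378
  V(2,+1) = exp(-r*dt) * [p_u*0.000000 + p_m*0.000000 + p_d*5.820000] = 0.947595
  V(2,+2) = exp(-r*dt) * [p_u*0.000000 + p_m*0.000000 + p_d*0.000000] = 0.000000
  V(1,-1) = exp(-r*dt) * [p_u*5.952378 + p_m*12.633629 + p_d*19.050604] = 12.498479
  V(1,+0) = exp(-r*dt) * [p_u*0.947595 + p_m*5.952378 + p_d*12.633629] = 6.170055
  V(1,+1) = exp(-r*dt) * [p_u*0.000000 + p_m*0.947595 + p_d*5.952378] = 1.598408
  V(0,+0) = exp(-r*dt) * [p_u*1.598408 + p_m*6.170055 + p_d*12.498479] = 6.402727


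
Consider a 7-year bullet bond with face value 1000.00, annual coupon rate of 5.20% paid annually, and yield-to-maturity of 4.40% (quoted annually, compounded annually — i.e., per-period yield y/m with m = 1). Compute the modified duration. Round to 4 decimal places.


Answer: Modified duration = 5.8128

Derivation:
Coupon per period c = face * coupon_rate / m = 52.000000
Periods per year m = 1; per-period yield y/m = 0.044000
Number of cashflows N = 7
Cashflows (t years, CF_t, discount factor 1/(1+y/m)^(m*t), PV):
  t = 1.0000: CF_t = 52.000000, DF = 0.957854, PV = 49.808429
  t = 2.0000: CF_t = 52.000000, DF = 0.917485, PV = 47.709223
  t = 3.0000: CF_t = 52.000000, DF = 0.878817, PV = 45.698490
  t = 4.0000: CF_t = 52.000000, DF = 0.841779, PV = 43.772500
  t = 5.0000: CF_t = 52.000000, DF = 0.806302, PV = 41.927682
  t = 6.0000: CF_t = 52.000000, DF = 0.772320, PV = 40.160615
  t = 7.0000: CF_t = 1052.000000, DF = 0.739770, PV = 778.237671
Price P = sum_t PV_t = 1047.314609
First compute Macaulay numerator sum_t t * PV_t:
  t * PV_t at t = 1.0000: 49.808429
  t * PV_t at t = 2.0000: 95.418447
  t * PV_t at t = 3.0000: 137.095469
  t * PV_t at t = 4.0000: 175.089999
  t * PV_t at t = 5.0000: 209.638409
  t * PV_t at t = 6.0000: 240.963688
  t * PV_t at t = 7.0000: 5447.663696
Macaulay duration D = 6355.678137 / 1047.314609 = 6.068547
Modified duration = D / (1 + y/m) = 6.068547 / (1 + 0.044000) = 5.812785


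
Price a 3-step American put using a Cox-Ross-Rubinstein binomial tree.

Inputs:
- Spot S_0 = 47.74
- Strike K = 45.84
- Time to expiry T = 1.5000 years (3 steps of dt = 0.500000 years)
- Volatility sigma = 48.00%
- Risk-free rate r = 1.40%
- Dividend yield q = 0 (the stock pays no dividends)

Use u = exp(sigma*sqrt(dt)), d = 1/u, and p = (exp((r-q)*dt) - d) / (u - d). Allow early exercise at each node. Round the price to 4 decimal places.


dt = T/N = 0.500000
u = exp(sigma*sqrt(dt)) = 1.404121; d = 1/u = 0.712189
p = (exp((r-q)*dt) - d) / (u - d) = 0.426105
Discount per step: exp(-r*dt) = 0.993024
Stock lattice S(k, i) with i counting down-moves:
  k=0: S(0,0) = 47.7400
  k=1: S(1,0) = 67.0327; S(1,1) = 33.9999
  k=2: S(2,0) = 94.1220; S(2,1) = 47.7400; S(2,2) = 24.2144
  k=3: S(3,0) = 132.1587; S(3,1) = 67.0327; S(3,2) = 33.9999; S(3,3) = 17.2452
Terminal payoffs V(N, i) = max(K - S_T, 0):
  V(3,0) = 0.000000; V(3,1) = 0.000000; V(3,2) = 11.840073; V(3,3) = 28.594765
Backward induction: V(k, i) = exp(-r*dt) * [p * V(k+1, i) + (1-p) * V(k+1, i+1)]; then take max(V_cont, immediate exercise) for American.
  V(2,0) = exp(-r*dt) * [p*0.000000 + (1-p)*0.000000] = 0.000000; exercise = 0.000000; V(2,0) = max -> 0.000000
  V(2,1) = exp(-r*dt) * [p*0.000000 + (1-p)*11.840073] = 6.747565; exercise = 0.000000; V(2,1) = max -> 6.747565
  V(2,2) = exp(-r*dt) * [p*11.840073 + (1-p)*28.594765] = 21.305850; exercise = 21.625609; V(2,2) = max -> 21.625609
  V(1,0) = exp(-r*dt) * [p*0.000000 + (1-p)*6.747565] = 3.845384; exercise = 0.000000; V(1,0) = max -> 3.845384
  V(1,1) = exp(-r*dt) * [p*6.747565 + (1-p)*21.625609] = 15.179378; exercise = 11.840073; V(1,1) = max -> 15.179378
  V(0,0) = exp(-r*dt) * [p*3.845384 + (1-p)*15.179378] = 10.277715; exercise = 0.000000; V(0,0) = max -> 10.277715

Answer: Price = V(0,0) = 10.2777


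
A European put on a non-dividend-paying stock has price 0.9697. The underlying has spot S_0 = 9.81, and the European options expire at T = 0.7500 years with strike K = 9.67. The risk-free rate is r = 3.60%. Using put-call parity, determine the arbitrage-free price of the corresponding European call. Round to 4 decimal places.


Put-call parity: C - P = S_0 * exp(-qT) - K * exp(-rT).
S_0 * exp(-qT) = 9.8100 * 1.00000000 = 9.81000000
K * exp(-rT) = 9.6700 * 0.97336124 = 9.41240321
C = P + S*exp(-qT) - K*exp(-rT)
C = 0.9697 + 9.81000000 - 9.41240321 = 1.3673

Answer: Call price = 1.3673


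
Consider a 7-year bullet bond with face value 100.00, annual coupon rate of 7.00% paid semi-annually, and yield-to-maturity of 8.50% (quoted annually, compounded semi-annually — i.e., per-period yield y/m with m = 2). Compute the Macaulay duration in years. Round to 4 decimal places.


Coupon per period c = face * coupon_rate / m = 3.500000
Periods per year m = 2; per-period yield y/m = 0.042500
Number of cashflows N = 14
Cashflows (t years, CF_t, discount factor 1/(1+y/m)^(m*t), PV):
  t = 0.5000: CF_t = 3.500000, DF = 0.959233, PV = 3.357314
  t = 1.0000: CF_t = 3.500000, DF = 0.920127, PV = 3.220445
  t = 1.5000: CF_t = 3.500000, DF = 0.882616, PV = 3.089156
  t = 2.0000: CF_t = 3.500000, DF = 0.846634, PV = 2.963219
  t = 2.5000: CF_t = 3.500000, DF = 0.812119, PV = 2.842417
  t = 3.0000: CF_t = 3.500000, DF = 0.779011, PV = 2.726539
  t = 3.5000: CF_t = 3.500000, DF = 0.747253, PV = 2.615385
  t = 4.0000: CF_t = 3.500000, DF = 0.716789, PV = 2.508762
  t = 4.5000: CF_t = 3.500000, DF = 0.687568, PV = 2.406487
  t = 5.0000: CF_t = 3.500000, DF = 0.659537, PV = 2.308381
  t = 5.5000: CF_t = 3.500000, DF = 0.632650, PV = 2.214274
  t = 6.0000: CF_t = 3.500000, DF = 0.606858, PV = 2.124004
  t = 6.5000: CF_t = 3.500000, DF = 0.582118, PV = 2.037414
  t = 7.0000: CF_t = 103.500000, DF = 0.558387, PV = 57.793029
Price P = sum_t PV_t = 92.206825
Macaulay numerator sum_t t * PV_t:
  t * PV_t at t = 0.5000: 1.678657
  t * PV_t at t = 1.0000: 3.220445
  t * PV_t at t = 1.5000: 4.633734
  t * PV_t at t = 2.0000: 5.926439
  t * PV_t at t = 2.5000: 7.106041
  t * PV_t at t = 3.0000: 8.179616
  t * PV_t at t = 3.5000: 9.153847
  t * PV_t at t = 4.0000: 10.035050
  t * PV_t at t = 4.5000: 10.829190
  t * PV_t at t = 5.0000: 11.541903
  t * PV_t at t = 5.5000: 12.178507
  t * PV_t at t = 6.0000: 12.744023
  t * PV_t at t = 6.5000: 13.243189
  t * PV_t at t = 7.0000: 404.551205
Macaulay duration D = (sum_t t * PV_t) / P = 515.021845 / 92.206825 = 5.585507

Answer: Macaulay duration = 5.5855 years


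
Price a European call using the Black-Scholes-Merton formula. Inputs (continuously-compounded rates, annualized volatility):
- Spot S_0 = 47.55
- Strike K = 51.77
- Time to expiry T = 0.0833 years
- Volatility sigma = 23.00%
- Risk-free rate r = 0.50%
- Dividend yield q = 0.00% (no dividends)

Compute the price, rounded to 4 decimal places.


d1 = (ln(S/K) + (r - q + 0.5*sigma^2) * T) / (sigma * sqrt(T)) = -1.24143979
d2 = d1 - sigma * sqrt(T) = -1.30782179
exp(-rT) = 0.99958359; exp(-qT) = 1.00000000
C = S_0 * exp(-qT) * N(d1) - K * exp(-rT) * N(d2)
N(d1) = 0.10722166; N(d2) = 0.09546688
C = 47.5500 * 1.00000000 * 0.10722166 - 51.7700 * 0.99958359 * 0.09546688 = 0.1581

Answer: Price = 0.1581
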